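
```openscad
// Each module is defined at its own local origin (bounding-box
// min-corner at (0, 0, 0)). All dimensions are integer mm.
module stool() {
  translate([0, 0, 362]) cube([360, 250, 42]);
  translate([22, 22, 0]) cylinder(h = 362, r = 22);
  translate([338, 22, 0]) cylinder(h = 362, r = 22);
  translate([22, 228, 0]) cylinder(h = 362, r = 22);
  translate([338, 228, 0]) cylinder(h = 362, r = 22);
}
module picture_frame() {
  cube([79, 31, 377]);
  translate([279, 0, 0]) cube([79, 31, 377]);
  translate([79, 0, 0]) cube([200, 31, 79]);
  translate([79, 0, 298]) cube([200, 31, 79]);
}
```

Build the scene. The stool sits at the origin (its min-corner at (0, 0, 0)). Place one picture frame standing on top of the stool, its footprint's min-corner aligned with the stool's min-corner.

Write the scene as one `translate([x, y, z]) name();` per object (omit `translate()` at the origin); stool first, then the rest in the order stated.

stool();
translate([0, 0, 404]) picture_frame();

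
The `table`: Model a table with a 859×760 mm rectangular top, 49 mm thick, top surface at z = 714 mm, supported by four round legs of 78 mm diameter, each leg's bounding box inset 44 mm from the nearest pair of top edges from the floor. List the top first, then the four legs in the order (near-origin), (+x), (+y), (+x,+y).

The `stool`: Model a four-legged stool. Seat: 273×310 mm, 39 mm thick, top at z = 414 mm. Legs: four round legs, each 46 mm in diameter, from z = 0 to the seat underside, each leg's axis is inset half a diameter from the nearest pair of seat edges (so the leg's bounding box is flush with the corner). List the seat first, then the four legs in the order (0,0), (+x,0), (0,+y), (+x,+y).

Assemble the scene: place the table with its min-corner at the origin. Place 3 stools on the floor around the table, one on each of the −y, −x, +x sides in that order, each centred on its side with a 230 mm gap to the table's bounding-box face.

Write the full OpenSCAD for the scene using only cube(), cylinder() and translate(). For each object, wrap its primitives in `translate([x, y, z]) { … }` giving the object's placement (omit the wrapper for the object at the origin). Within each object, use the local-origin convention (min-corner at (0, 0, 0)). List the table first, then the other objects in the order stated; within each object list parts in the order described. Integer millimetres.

translate([0, 0, 665]) cube([859, 760, 49]);
translate([83, 83, 0]) cylinder(h = 665, r = 39);
translate([776, 83, 0]) cylinder(h = 665, r = 39);
translate([83, 677, 0]) cylinder(h = 665, r = 39);
translate([776, 677, 0]) cylinder(h = 665, r = 39);
translate([293, -540, 0]) {
  translate([0, 0, 375]) cube([273, 310, 39]);
  translate([23, 23, 0]) cylinder(h = 375, r = 23);
  translate([250, 23, 0]) cylinder(h = 375, r = 23);
  translate([23, 287, 0]) cylinder(h = 375, r = 23);
  translate([250, 287, 0]) cylinder(h = 375, r = 23);
}
translate([-503, 225, 0]) {
  translate([0, 0, 375]) cube([273, 310, 39]);
  translate([23, 23, 0]) cylinder(h = 375, r = 23);
  translate([250, 23, 0]) cylinder(h = 375, r = 23);
  translate([23, 287, 0]) cylinder(h = 375, r = 23);
  translate([250, 287, 0]) cylinder(h = 375, r = 23);
}
translate([1089, 225, 0]) {
  translate([0, 0, 375]) cube([273, 310, 39]);
  translate([23, 23, 0]) cylinder(h = 375, r = 23);
  translate([250, 23, 0]) cylinder(h = 375, r = 23);
  translate([23, 287, 0]) cylinder(h = 375, r = 23);
  translate([250, 287, 0]) cylinder(h = 375, r = 23);
}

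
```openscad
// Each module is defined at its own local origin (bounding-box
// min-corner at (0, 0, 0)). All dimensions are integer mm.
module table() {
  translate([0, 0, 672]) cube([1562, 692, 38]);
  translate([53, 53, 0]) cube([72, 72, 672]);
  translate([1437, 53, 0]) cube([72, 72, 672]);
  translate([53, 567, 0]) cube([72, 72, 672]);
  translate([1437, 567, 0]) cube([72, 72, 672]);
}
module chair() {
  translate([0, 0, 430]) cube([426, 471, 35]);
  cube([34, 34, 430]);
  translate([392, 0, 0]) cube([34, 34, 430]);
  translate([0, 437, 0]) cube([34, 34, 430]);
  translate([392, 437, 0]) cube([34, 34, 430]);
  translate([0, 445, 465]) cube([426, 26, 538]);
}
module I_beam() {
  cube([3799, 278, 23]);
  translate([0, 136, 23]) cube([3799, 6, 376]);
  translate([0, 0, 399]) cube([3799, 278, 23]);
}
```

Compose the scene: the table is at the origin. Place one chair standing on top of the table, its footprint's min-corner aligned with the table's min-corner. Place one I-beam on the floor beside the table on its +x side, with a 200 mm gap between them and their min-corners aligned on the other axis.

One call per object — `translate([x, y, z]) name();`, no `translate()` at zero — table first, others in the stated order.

table();
translate([0, 0, 710]) chair();
translate([1762, 0, 0]) I_beam();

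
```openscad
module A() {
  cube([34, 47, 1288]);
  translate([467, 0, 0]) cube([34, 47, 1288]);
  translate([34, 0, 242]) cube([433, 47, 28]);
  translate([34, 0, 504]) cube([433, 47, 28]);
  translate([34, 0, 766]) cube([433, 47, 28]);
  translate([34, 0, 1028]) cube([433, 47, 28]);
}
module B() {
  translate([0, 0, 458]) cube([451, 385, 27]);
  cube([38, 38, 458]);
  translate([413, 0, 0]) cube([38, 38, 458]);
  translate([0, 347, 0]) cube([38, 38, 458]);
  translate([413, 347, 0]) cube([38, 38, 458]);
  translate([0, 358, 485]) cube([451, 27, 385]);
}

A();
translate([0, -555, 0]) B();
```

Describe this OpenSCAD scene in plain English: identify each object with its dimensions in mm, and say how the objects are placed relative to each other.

A is a wooden ladder with two side rails of 34×47 mm section and 1288 mm height, set 501 mm apart overall. Between them run 4 rectangular rungs (47 mm deep, 28 mm thick), front faces flush with the rails' −y face. The bottom of the first rung is 242 mm above the floor and each subsequent rung is 262 mm higher than the one below.

B is a chair: 451×385 mm seat, 27 mm thick, top at z = 485 mm, on four 38 mm square corner legs flush with the seat edges. A 27 mm thick backrest slab spans the full seat width, extending 385 mm above the seat top, its back face flush with the seat's +y edge.

The chair is on the floor beside the ladder on its −y side.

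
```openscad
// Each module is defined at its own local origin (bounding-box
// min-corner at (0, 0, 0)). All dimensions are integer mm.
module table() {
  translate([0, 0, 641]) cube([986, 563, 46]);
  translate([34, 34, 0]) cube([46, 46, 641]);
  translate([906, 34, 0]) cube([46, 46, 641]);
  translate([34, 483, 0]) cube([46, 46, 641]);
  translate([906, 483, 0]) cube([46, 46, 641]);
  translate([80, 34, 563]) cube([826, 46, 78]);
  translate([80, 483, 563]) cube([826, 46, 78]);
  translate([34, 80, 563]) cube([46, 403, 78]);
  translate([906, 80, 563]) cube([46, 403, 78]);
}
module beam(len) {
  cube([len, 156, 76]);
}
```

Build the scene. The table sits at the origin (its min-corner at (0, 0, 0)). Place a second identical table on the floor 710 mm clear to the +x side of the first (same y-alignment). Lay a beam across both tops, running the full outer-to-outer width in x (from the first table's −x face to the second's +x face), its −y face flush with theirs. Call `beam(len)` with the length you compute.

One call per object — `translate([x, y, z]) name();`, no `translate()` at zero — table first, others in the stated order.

table();
translate([1696, 0, 0]) table();
translate([0, 0, 687]) beam(2682);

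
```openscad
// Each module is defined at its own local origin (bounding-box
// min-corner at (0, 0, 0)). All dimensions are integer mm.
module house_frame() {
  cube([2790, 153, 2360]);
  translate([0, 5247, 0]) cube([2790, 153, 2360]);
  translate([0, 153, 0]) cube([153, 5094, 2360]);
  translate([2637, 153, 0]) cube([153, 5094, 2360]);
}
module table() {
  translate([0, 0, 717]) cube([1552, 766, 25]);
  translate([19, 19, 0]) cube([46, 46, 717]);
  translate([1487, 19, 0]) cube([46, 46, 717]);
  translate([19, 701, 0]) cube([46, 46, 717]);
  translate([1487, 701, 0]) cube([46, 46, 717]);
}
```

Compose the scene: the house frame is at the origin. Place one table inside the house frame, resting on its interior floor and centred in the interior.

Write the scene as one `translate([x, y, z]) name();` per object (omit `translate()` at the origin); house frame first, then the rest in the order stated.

house_frame();
translate([619, 2317, 0]) table();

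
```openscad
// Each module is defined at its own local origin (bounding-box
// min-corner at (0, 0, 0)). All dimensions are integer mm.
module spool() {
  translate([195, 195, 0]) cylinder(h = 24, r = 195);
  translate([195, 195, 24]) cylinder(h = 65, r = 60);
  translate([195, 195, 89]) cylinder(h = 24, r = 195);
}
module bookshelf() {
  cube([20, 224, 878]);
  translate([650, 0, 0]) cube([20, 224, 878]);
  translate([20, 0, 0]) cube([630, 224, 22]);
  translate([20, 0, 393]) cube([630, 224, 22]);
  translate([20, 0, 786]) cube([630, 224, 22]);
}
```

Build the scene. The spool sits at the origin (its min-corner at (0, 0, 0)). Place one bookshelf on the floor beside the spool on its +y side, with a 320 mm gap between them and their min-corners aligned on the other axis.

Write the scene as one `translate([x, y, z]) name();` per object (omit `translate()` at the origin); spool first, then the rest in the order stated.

spool();
translate([0, 710, 0]) bookshelf();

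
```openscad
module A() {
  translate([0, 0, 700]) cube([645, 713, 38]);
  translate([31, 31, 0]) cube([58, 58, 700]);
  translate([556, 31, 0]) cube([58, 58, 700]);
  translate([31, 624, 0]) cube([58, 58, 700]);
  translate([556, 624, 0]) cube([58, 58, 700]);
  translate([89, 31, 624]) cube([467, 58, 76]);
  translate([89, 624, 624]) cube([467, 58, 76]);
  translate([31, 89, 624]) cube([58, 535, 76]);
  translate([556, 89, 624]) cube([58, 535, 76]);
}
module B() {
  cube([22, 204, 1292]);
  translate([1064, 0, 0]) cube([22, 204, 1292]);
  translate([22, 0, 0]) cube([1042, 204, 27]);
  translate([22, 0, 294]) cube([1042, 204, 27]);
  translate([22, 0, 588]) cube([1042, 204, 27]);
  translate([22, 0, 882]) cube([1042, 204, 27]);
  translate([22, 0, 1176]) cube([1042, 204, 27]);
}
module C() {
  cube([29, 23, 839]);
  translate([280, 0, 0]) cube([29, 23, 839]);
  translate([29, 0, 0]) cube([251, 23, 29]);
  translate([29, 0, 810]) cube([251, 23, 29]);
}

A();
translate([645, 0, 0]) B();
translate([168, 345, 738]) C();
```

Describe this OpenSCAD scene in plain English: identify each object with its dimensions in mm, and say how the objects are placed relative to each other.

A is a rectangular dining table. The top is 645×713×38 mm with its upper surface at z = 738 mm. It stands on four 58×58 mm square legs, each inset 31 mm from the nearest pair of top edges, running from the floor to the underside of the top. Four apron rails, 58 mm thick and 76 mm tall, run between adjacent legs with their top edges flush with the underside of the top and their outer faces flush with the legs' outer faces.

B is a bookshelf 1086 mm wide overall, 204 mm deep and 1292 mm tall. The two sides are 22 mm thick vertical panels. 5 horizontal shelves of 27 mm thickness span between the inner faces of the sides; the lowest shelf sits on the floor and shelves are stacked with a clear vertical gap of 267 mm between each pair.

C is a picture frame with a 251×781 mm rectangular opening (x by z) and a uniform 29 mm border on every side. Frame depth is 23 mm along y. It is built from two vertical stiles running the full outside height and two horizontal rails spanning the gap between the stiles.

The bookshelf is against the table's +x side, with their −y faces flush. The picture frame is on top of the table, centred.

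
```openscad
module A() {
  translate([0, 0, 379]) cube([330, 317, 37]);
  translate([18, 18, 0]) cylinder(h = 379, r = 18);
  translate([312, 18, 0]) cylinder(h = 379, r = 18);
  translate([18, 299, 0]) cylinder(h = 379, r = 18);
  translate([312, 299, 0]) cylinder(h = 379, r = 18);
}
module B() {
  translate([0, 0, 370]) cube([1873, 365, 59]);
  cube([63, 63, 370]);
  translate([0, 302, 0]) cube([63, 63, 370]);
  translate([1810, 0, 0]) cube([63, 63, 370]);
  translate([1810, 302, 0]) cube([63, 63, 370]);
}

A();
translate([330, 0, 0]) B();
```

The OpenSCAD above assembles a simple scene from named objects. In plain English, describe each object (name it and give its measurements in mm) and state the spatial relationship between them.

A is a simple wooden stool: a rectangular seat 330 mm (x) by 317 mm (y), 37 mm thick, top face at z = 416 mm, on four round legs, each 36 mm in diameter. The legs rest on z = 0, each leg's axis is inset half a diameter from the nearest pair of seat edges (so the leg's bounding box is flush with the corner).

B is a long wooden bench with a 1873 mm (x) × 365 mm (y) seat, 59 mm thick, its top surface 429 mm above the floor. Four 63 mm square legs at the seat corners, flush with the edges, run from z = 0 to the seat underside.

The bench is against the stool's +x side, with their −y faces flush.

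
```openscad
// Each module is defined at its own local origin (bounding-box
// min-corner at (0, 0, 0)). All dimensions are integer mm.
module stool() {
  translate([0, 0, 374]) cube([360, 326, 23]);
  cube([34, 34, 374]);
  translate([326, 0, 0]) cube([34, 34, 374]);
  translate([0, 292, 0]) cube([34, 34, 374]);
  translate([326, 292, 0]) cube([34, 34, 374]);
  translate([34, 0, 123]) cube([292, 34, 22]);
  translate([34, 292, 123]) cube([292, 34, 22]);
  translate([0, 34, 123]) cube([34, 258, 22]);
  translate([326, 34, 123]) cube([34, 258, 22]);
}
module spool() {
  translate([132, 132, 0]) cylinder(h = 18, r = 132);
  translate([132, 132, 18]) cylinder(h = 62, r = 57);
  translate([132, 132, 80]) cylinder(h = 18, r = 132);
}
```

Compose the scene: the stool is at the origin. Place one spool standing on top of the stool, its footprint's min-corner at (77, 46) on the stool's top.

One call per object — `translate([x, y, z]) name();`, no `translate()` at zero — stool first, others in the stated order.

stool();
translate([77, 46, 397]) spool();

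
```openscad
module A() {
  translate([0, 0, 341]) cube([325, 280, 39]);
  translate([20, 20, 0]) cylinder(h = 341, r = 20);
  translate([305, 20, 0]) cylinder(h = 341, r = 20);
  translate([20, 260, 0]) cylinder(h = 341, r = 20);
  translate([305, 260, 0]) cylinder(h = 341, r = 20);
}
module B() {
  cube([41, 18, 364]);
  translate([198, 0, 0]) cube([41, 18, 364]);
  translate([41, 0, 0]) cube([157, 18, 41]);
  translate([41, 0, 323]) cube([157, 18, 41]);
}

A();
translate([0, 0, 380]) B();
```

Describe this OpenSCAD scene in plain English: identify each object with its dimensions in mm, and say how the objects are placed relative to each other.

A is a four-legged stool. The seat is a 325×280×39 mm slab whose top surface is at z = 380 mm; four round legs, each 40 mm in diameter, run from the floor (z = 0) to the underside of the seat, each leg's axis is inset half a diameter from the nearest pair of seat edges (so the leg's bounding box is flush with the corner).

B is a rectangular picture frame lying in the x–z plane (depth along y). The opening is 157 mm wide (x) by 282 mm tall (z), surrounded by a border 41 mm wide on all four sides. The frame is 18 mm deep and is made of two full-height vertical stiles with two horizontal rails fitted between them.

The picture frame is on top of the stool.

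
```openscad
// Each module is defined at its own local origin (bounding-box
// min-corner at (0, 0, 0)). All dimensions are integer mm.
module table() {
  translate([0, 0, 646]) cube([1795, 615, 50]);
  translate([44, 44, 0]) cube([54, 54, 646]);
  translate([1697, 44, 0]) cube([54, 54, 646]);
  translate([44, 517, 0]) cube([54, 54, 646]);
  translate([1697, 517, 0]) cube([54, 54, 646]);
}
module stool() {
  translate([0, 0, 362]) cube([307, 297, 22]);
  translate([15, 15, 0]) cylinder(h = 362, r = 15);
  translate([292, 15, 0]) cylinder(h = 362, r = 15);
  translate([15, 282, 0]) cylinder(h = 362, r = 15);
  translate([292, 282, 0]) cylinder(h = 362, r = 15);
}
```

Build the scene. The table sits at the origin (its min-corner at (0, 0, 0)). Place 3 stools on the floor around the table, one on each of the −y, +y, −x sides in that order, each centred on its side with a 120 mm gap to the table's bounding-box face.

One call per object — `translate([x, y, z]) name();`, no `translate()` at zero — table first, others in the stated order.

table();
translate([744, -417, 0]) stool();
translate([744, 735, 0]) stool();
translate([-427, 159, 0]) stool();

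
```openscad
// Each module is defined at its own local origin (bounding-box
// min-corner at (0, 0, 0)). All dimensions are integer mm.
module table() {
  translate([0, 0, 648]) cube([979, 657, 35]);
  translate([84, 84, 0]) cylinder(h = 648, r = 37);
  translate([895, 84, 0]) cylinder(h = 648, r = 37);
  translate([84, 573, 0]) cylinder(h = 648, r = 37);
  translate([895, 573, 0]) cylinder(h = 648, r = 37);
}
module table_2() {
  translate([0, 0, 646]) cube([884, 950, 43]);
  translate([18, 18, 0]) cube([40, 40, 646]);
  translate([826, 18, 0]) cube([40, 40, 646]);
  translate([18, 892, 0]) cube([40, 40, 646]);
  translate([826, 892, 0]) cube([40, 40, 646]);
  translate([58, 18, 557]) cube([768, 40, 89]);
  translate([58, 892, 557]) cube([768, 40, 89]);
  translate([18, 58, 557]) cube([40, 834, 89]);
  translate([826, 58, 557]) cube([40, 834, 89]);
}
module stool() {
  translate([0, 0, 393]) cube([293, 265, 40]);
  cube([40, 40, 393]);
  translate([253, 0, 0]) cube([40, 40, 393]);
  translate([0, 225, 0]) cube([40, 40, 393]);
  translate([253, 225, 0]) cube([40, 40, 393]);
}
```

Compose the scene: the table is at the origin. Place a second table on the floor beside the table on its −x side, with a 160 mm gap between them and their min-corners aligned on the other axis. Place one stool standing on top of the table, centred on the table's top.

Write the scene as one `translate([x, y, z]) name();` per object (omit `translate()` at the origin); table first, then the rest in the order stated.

table();
translate([-1044, 0, 0]) table_2();
translate([343, 196, 683]) stool();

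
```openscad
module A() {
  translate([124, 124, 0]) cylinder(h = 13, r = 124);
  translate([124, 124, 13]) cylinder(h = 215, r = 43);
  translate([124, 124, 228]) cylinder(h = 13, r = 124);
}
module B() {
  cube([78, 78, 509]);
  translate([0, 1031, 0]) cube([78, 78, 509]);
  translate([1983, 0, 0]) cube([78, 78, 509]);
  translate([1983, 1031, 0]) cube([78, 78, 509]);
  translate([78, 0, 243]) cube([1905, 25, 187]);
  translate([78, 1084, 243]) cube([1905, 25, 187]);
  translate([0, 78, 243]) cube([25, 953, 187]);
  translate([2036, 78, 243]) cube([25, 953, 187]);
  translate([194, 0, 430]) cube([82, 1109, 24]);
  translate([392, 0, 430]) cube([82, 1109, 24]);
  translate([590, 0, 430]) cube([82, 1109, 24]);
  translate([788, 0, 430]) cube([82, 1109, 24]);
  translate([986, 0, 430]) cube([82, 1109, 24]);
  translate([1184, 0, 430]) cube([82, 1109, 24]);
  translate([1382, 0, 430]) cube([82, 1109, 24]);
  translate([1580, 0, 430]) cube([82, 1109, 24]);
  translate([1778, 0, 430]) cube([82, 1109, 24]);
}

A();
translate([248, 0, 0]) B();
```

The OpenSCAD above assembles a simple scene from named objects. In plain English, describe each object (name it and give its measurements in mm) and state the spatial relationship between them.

A is a spool: two coaxial disc flanges of radius 124 mm and thickness 13 mm, joined by a core cylinder of radius 43 mm and height 215 mm. The lower flange rests on z = 0 and the three cylinders share a vertical axis.

B is a bed frame 2061 mm long (x) by 1109 mm wide (y). Four 78×78 mm corner posts, 509 mm tall, at the corners of the footprint. Four rails of 25 mm thickness and 187 mm height run between adjacent posts with their undersides at z = 243 mm, their outer faces flush with the outside of the frame (the two x-running rails run between the posts' inner faces; the two y-running rails run between the posts' inner faces). 9 slats, each 82 mm wide (x) and 24 mm thick, lie across the top of the two x-running rails, running the full 1109 mm width of the frame in y; the slats are evenly spaced along x between the inner faces of the end posts with equal gaps (rounded down to the nearest mm) at the −x end and between each pair — any rounding remainder accumulates at the +x end.

The bed frame is against the spool's +x side, with their −y faces flush.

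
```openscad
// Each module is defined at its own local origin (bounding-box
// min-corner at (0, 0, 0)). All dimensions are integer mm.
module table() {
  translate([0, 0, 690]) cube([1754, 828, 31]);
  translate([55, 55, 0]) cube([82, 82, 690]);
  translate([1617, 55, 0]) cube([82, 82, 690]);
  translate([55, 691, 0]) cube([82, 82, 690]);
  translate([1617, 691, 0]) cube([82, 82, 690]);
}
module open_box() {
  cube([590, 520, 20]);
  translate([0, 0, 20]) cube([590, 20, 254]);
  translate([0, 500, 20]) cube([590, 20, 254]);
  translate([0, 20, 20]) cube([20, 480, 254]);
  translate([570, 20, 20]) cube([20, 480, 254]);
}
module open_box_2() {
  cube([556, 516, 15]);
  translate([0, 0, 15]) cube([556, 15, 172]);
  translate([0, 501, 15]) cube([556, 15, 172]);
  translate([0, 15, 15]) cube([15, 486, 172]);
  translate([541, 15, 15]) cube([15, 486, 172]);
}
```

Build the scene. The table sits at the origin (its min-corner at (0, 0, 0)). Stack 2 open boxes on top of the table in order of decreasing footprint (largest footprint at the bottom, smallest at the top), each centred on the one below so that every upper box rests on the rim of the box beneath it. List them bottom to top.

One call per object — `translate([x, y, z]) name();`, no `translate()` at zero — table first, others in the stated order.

table();
translate([582, 154, 721]) open_box();
translate([599, 156, 995]) open_box_2();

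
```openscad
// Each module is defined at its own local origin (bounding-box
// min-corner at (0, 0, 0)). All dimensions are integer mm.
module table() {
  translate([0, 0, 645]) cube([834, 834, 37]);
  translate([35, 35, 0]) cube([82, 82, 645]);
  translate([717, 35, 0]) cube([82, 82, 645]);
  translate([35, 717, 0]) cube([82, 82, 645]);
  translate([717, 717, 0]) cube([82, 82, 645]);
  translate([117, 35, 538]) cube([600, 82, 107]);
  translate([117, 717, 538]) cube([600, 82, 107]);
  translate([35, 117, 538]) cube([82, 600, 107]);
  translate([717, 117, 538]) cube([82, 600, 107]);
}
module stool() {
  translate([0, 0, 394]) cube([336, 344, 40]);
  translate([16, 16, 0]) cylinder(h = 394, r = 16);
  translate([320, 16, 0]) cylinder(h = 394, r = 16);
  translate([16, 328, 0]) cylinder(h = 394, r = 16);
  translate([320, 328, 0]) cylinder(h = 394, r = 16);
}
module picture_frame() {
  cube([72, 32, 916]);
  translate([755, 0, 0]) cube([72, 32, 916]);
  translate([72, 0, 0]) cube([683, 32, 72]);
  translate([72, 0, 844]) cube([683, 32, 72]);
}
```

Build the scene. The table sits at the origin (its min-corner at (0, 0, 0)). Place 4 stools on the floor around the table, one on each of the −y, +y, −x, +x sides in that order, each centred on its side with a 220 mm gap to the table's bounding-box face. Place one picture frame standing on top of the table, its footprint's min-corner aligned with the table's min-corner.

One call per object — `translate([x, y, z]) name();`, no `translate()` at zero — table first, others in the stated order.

table();
translate([249, -564, 0]) stool();
translate([249, 1054, 0]) stool();
translate([-556, 245, 0]) stool();
translate([1054, 245, 0]) stool();
translate([0, 0, 682]) picture_frame();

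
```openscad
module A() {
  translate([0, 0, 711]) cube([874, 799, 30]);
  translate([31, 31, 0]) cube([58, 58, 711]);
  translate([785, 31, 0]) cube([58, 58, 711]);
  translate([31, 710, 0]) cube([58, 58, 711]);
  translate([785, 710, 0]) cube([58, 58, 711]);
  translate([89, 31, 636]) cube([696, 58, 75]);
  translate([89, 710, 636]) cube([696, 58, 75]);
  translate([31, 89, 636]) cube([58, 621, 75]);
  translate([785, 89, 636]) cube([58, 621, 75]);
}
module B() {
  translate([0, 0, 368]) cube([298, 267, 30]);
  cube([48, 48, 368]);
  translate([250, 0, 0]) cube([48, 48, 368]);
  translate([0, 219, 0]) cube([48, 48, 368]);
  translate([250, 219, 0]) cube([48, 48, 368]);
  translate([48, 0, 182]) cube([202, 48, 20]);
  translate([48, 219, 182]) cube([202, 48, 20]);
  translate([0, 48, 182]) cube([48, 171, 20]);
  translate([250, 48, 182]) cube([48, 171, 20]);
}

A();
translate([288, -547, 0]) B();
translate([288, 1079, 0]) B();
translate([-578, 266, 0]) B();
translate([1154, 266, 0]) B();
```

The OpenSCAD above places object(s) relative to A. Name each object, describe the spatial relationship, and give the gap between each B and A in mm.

A is a table. B is a stool. Four stools sit around the table at the −y, +y, −x, +x sides. The gap between each stool and the table is 280 mm.

Each stool's nearest face is 280 mm from the table's bounding box.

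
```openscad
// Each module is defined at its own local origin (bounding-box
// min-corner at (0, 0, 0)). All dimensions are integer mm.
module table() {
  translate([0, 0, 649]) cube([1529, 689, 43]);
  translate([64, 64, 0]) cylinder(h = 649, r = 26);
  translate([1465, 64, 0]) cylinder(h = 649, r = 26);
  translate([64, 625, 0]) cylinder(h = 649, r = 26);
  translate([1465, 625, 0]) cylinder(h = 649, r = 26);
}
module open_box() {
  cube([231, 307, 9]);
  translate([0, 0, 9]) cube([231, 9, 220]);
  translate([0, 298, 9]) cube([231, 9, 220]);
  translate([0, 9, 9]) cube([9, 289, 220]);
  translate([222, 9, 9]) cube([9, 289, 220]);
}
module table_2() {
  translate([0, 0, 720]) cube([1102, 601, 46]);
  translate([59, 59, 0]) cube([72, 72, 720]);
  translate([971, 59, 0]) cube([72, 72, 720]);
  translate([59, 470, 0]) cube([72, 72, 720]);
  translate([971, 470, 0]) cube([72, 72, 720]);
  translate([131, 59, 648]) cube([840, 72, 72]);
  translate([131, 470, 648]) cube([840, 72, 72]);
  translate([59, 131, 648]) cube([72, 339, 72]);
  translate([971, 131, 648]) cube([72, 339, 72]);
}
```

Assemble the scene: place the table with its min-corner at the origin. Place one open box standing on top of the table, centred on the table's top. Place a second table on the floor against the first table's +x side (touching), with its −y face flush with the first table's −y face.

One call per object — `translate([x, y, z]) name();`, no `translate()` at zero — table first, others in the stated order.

table();
translate([649, 191, 692]) open_box();
translate([1529, 0, 0]) table_2();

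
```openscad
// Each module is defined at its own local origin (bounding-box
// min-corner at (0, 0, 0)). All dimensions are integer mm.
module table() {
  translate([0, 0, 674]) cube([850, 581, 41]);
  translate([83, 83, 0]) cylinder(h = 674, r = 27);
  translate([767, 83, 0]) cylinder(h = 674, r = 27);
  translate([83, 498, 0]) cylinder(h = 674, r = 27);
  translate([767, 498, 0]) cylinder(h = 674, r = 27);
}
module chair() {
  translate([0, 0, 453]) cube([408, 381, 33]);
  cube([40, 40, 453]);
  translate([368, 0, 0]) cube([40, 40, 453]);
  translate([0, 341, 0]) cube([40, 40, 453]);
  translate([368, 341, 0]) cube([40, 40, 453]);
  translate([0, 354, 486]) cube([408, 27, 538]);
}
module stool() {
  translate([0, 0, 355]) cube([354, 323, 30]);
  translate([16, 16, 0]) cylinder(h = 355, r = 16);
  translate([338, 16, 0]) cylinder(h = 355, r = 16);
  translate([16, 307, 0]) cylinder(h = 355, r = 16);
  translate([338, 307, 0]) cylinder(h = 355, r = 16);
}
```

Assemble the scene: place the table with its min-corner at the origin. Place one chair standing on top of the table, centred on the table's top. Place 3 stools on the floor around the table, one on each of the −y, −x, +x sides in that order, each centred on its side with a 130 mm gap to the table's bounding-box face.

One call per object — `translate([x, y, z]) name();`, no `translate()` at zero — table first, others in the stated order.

table();
translate([221, 100, 715]) chair();
translate([248, -453, 0]) stool();
translate([-484, 129, 0]) stool();
translate([980, 129, 0]) stool();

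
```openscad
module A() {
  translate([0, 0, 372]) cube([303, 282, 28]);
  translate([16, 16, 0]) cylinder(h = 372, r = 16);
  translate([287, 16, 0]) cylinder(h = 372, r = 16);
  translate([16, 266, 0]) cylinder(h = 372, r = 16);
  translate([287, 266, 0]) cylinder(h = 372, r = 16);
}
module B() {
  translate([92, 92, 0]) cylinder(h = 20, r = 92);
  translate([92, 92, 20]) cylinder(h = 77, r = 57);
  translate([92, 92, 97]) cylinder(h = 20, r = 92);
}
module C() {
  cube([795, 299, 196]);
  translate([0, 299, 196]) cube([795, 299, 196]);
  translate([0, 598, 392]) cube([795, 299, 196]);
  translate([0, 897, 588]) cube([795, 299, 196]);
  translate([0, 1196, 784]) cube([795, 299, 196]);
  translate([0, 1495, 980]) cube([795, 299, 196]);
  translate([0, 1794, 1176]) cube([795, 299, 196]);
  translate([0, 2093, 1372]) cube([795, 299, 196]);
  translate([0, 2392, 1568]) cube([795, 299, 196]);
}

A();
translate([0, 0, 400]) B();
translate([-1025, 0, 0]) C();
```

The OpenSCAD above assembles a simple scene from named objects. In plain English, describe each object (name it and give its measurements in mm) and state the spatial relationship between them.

A is a simple wooden stool: a rectangular seat 303 mm (x) by 282 mm (y), 28 mm thick, top face at z = 400 mm, on four round legs, each 32 mm in diameter. The legs rest on z = 0, each leg's axis is inset half a diameter from the nearest pair of seat edges (so the leg's bounding box is flush with the corner).

B is a spool: two coaxial disc flanges of radius 92 mm and thickness 20 mm, joined by a core cylinder of radius 57 mm and height 77 mm. The lower flange rests on z = 0 and the three cylinders share a vertical axis.

C is a straight staircase of 9 solid steps. Each step is 795 mm wide (x), 299 mm deep (y, the going) and 196 mm tall (the rise). The first step rests on the floor; each subsequent step sits one going further in +y and one rise higher in +z, directly behind and above the previous step with no overlap.

The spool is on top of the stool. The staircase is on the floor beside the stool on its −x side.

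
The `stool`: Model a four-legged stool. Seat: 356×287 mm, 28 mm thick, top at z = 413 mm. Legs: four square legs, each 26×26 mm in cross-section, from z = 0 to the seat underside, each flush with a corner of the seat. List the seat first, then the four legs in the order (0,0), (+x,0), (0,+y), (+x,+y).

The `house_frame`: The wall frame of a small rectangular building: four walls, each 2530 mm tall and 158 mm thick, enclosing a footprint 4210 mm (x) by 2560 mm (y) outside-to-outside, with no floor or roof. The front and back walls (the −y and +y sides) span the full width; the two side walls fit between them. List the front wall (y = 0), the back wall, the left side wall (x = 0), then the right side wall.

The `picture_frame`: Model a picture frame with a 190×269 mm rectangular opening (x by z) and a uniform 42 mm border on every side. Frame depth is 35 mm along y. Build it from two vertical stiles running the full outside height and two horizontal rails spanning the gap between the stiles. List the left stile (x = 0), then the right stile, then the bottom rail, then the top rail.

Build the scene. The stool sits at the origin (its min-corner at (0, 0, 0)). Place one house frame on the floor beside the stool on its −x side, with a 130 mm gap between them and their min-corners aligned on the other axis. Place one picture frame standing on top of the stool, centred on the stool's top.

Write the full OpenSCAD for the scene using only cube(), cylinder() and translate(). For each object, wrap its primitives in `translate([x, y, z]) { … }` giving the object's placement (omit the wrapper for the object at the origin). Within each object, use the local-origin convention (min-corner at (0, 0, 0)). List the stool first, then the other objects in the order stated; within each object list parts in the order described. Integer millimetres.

translate([0, 0, 385]) cube([356, 287, 28]);
cube([26, 26, 385]);
translate([330, 0, 0]) cube([26, 26, 385]);
translate([0, 261, 0]) cube([26, 26, 385]);
translate([330, 261, 0]) cube([26, 26, 385]);
translate([-4340, 0, 0]) {
  cube([4210, 158, 2530]);
  translate([0, 2402, 0]) cube([4210, 158, 2530]);
  translate([0, 158, 0]) cube([158, 2244, 2530]);
  translate([4052, 158, 0]) cube([158, 2244, 2530]);
}
translate([41, 126, 413]) {
  cube([42, 35, 353]);
  translate([232, 0, 0]) cube([42, 35, 353]);
  translate([42, 0, 0]) cube([190, 35, 42]);
  translate([42, 0, 311]) cube([190, 35, 42]);
}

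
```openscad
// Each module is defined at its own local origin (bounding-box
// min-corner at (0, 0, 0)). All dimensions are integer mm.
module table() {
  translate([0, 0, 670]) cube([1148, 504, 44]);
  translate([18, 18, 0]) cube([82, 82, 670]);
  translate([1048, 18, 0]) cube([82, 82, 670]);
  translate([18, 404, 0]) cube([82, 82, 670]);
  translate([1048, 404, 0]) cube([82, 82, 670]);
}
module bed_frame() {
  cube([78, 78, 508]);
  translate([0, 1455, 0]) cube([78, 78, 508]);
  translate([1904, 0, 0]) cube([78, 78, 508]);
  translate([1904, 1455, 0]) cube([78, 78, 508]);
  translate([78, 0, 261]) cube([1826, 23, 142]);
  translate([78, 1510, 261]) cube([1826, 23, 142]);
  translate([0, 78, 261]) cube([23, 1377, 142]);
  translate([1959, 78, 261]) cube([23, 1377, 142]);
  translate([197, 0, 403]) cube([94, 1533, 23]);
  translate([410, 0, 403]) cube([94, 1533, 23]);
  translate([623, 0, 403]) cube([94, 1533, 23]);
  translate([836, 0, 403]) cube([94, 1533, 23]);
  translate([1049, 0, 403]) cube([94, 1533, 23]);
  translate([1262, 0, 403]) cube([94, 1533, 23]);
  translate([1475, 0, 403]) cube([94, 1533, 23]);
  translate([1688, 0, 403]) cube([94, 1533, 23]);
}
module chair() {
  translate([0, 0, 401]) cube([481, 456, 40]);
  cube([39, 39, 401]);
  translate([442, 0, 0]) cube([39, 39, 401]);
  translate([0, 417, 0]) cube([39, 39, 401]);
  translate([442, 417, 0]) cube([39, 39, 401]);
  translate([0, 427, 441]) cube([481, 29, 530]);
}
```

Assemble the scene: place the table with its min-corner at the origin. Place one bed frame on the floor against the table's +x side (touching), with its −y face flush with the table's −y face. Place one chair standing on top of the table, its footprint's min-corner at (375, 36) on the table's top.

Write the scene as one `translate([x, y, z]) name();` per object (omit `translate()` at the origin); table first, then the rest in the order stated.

table();
translate([1148, 0, 0]) bed_frame();
translate([375, 36, 714]) chair();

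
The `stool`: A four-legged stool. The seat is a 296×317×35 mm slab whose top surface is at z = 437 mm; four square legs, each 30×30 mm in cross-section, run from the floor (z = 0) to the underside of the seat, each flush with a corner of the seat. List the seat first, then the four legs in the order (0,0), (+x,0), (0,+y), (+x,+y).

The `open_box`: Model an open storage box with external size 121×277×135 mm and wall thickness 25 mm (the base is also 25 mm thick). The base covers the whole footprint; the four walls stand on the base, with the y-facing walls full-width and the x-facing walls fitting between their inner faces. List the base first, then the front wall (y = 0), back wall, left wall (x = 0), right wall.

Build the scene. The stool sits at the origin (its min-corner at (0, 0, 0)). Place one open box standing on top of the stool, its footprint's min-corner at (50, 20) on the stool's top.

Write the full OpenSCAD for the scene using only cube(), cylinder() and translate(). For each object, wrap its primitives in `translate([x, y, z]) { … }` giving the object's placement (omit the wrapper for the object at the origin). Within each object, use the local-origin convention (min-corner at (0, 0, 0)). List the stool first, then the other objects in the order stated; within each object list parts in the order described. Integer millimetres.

translate([0, 0, 402]) cube([296, 317, 35]);
cube([30, 30, 402]);
translate([266, 0, 0]) cube([30, 30, 402]);
translate([0, 287, 0]) cube([30, 30, 402]);
translate([266, 287, 0]) cube([30, 30, 402]);
translate([50, 20, 437]) {
  cube([121, 277, 25]);
  translate([0, 0, 25]) cube([121, 25, 110]);
  translate([0, 252, 25]) cube([121, 25, 110]);
  translate([0, 25, 25]) cube([25, 227, 110]);
  translate([96, 25, 25]) cube([25, 227, 110]);
}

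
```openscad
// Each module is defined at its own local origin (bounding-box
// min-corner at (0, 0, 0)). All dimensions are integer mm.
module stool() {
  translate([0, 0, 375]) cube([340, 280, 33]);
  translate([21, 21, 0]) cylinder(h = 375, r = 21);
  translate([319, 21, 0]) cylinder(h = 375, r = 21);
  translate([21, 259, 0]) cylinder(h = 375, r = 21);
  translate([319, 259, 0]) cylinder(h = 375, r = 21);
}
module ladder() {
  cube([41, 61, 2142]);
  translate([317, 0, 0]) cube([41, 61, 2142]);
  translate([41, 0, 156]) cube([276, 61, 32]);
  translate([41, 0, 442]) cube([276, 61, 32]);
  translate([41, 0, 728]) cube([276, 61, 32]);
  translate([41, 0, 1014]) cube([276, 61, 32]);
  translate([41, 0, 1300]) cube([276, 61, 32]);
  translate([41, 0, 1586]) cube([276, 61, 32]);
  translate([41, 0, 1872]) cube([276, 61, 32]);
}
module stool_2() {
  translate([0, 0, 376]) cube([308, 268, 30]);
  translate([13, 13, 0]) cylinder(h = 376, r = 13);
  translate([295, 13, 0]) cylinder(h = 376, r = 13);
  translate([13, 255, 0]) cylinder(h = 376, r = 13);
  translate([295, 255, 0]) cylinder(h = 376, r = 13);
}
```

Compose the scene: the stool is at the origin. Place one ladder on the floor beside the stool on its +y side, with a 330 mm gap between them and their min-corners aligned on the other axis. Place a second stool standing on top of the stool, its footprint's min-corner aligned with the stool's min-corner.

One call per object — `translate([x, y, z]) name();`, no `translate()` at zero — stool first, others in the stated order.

stool();
translate([0, 610, 0]) ladder();
translate([0, 0, 408]) stool_2();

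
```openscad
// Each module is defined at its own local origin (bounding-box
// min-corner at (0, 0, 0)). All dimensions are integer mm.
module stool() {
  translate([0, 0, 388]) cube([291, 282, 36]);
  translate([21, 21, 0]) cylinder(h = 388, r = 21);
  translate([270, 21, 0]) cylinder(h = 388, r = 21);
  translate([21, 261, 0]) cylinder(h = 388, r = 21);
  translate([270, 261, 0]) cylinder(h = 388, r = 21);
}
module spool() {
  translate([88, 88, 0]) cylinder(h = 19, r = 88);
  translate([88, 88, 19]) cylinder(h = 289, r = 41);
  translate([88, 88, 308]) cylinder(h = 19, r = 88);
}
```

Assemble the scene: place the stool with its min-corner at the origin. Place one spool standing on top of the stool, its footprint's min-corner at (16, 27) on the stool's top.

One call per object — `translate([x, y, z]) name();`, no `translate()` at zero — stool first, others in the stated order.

stool();
translate([16, 27, 424]) spool();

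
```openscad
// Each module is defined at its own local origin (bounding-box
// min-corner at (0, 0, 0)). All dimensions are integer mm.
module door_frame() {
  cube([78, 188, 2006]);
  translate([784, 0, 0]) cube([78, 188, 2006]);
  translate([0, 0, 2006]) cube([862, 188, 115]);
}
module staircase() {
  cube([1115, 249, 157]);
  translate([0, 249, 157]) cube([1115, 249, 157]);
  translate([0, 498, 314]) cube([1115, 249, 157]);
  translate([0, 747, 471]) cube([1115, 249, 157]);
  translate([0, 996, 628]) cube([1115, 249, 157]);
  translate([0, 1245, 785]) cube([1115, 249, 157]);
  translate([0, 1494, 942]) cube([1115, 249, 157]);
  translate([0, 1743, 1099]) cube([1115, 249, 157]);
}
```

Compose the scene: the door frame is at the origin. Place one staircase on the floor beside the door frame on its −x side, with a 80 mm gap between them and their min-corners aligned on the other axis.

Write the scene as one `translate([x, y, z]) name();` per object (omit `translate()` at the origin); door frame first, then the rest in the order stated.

door_frame();
translate([-1195, 0, 0]) staircase();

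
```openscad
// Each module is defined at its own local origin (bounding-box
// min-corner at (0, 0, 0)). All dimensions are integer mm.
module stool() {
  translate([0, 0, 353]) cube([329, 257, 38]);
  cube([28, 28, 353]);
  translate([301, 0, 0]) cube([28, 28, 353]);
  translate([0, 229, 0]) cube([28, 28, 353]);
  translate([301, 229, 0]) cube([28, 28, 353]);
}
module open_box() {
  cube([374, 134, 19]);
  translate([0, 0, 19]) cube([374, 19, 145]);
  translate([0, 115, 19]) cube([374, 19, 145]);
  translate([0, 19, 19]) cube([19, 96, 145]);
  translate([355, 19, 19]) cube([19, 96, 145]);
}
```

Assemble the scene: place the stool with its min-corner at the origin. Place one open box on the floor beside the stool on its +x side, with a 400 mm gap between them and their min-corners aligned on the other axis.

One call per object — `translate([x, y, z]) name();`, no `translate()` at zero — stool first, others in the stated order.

stool();
translate([729, 0, 0]) open_box();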